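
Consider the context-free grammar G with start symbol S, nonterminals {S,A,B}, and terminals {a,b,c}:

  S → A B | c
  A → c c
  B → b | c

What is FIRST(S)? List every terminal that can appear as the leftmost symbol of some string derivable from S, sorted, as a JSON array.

FIRST iteration:
[1]
  A via A→c c: +{c}
  B via B→b: +{b}
  B via B→c: +{c}
  S via S→A B: +{c}
  FIRST(S)={c}  FIRST(A)={c}  FIRST(B)={b,c}
[2] done
  FIRST(S)={c}  FIRST(A)={c}  FIRST(B)={b,c}

FIRST(S) = ["c"]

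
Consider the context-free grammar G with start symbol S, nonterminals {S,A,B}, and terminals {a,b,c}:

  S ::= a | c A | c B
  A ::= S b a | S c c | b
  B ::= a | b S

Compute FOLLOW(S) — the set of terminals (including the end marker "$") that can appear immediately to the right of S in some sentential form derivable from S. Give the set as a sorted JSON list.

FIRST sets, iterate to fixpoint:
round 1:
  A via A→b: +{b}
  B via B→a: +{a}
  B via B→b S: +{b}
  S via S→a: +{a}
  S via S→c A: +{c}
  S: {a,c}  A: {b}  B: {a,b}
round 2:
  A via A→S b a: +{a,c}
  S: {a,c}  A: {a,b,c}  B: {a,b}
round 3: (stable)
  S: {a,c}  A: {a,b,c}  B: {a,b}

Compute FOLLOW by fixpoint:
initialize: $ ∈ FOLLOW(S)
pass 1:
  A→S b a: FOLLOW(S) ⊇ FIRST(b) = {b}; new: +{b}
  A→S c c: FOLLOW(S) ⊇ FIRST(c) = {c}; new: +{c}
  S→c A: FOLLOW(A) ⊇ FOLLOW(S) ⊇ {$,b,c}; new: +{$,b,c}
  S→c B: FOLLOW(B) ⊇ FOLLOW(S) ⊇ {$,b,c}; new: +{$,b,c}
  FOLLOW(S)={$,b,c}  FOLLOW(A)={$,b,c}  FOLLOW(B)={$,b,c}
pass 2: done
  FOLLOW(S)={$,b,c}  FOLLOW(A)={$,b,c}  FOLLOW(B)={$,b,c}

FOLLOW(S) = ["$", "b", "c"]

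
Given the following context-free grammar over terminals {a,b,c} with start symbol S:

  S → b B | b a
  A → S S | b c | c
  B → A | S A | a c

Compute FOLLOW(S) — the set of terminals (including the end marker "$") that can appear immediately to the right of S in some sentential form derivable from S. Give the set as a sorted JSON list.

FIRST sets, iterate to fixpoint:
[1]
  A via A→b c: +{b}
  A via A→c: +{c}
  B via B→A: +{b,c}
  B via B→a c: +{a}
  S via S→b B: +{b}
  S: {b}  A: {b,c}  B: {a,b,c}
[2] (stable)
  S: {b}  A: {b,c}  B: {a,b,c}

FOLLOW sets:
initialize: $ ∈ FOLLOW(S)
pass 1:
  A→S S: FOLLOW(S) ⊇ FIRST(S) = {b}; new: +{b}
  B→S A: FOLLOW(S) ⊇ FIRST(A) = {b,c}; new: +{c}
  S→b B: FOLLOW(B) ⊇ FOLLOW(S) ⊇ {$,b,c}; new: +{$,b,c}
  FOLLOW(S)={$,b,c}  FOLLOW(A)={}  FOLLOW(B)={$,b,c}
pass 2:
  B→A: FOLLOW(A) ⊇ FOLLOW(B) ⊇ {$,b,c}; new: +{$,b,c}
  FOLLOW(S)={$,b,c}  FOLLOW(A)={$,b,c}  FOLLOW(B)={$,b,c}
pass 3: done
  FOLLOW(S)={$,b,c}  FOLLOW(A)={$,b,c}  FOLLOW(B)={$,b,c}

FOLLOW(S) = ["$", "b", "c"]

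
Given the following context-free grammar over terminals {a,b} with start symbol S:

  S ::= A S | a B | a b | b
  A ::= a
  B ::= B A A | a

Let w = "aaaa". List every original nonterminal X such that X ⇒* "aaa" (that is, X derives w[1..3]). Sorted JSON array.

Convert to CNF:
  S -> A S | T0 B | T0 T1 | b
  A -> a
  B -> B X2 | a
  T0 -> a
  T1 -> b
  X2 -> A A

CYK table (by increasing span), restricted to cells inside w[1..3]:
  [1..1]={A,B,T0}  "a"  orig:{A,B}
  [2..2]={A,B,T0}  "a"  orig:{A,B}
  [3..3]={A,B,T0}  "a"  orig:{A,B}
  [1..2]={S,X2}  "aa"  orig:{S}
  [2..3]={S,X2}  "aa"  orig:{S}
  [1..3]={B,S}  "aaa"

Original NTs in T[1,3] deriving "aaa": ["B", "S"]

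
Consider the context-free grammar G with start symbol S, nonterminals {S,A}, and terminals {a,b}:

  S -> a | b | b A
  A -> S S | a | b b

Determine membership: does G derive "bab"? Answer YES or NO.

CNF form of G:
  S -> T0 A | a | b
  A -> S S | T0 T0 | a
  T0 -> b

CYK fill:
  cell(0,0) b: {S,T0}  orig:{S}
  cell(1,1) a: {A,S}
  cell(2,2) b: {S,T0}  orig:{S}
  cell(0,1) ba: {A,S}
  cell(1,2) ab: {A}
  cell(0,2) bab: {A,S}

S ∈ T[0,2] ⇒ YES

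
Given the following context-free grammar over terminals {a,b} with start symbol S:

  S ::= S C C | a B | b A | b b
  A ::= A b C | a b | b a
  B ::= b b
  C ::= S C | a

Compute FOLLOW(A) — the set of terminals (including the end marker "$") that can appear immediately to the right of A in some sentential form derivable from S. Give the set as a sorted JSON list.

FIRST iteration:
pass 1:
  A via A→a b: +{a}
  A via A→b a: +{b}
  B via B→b b: +{b}
  C via C→a: +{a}
  S via S→a B: +{a}
  S via S→b A: +{b}
  FIRST(S)={a,b}  FIRST(A)={a,b}  FIRST(B)={b}  FIRST(C)={a}
pass 2:
  C via C→S C: +{b}
  FIRST(S)={a,b}  FIRST(A)={a,b}  FIRST(B)={b}  FIRST(C)={a,b}
pass 3: — fixpoint
  FIRST(S)={a,b}  FIRST(A)={a,b}  FIRST(B)={b}  FIRST(C)={a,b}

Compute FOLLOW by fixpoint:
FOLLOW(S) := {$}
iter 1:
  A→A b C: FOLLOW(A) ⊇ FIRST(b) = {b}; new: +{b}
  A→A b C: FOLLOW(C) ⊇ FOLLOW(A) ⊇ {b}; new: +{b}
  C→S C: FOLLOW(S) ⊇ FIRST(C) = {a,b}; new: +{a,b}
  S→S C C: FOLLOW(C) ⊇ FIRST(C) = {a,b}; new: +{a}
  S→S C C: FOLLOW(C) ⊇ FOLLOW(S) ⊇ {$,a,b}; new: +{$}
  S→a B: FOLLOW(B) ⊇ FOLLOW(S) ⊇ {$,a,b}; new: +{$,a,b}
  S→b A: FOLLOW(A) ⊇ FOLLOW(S) ⊇ {$,a,b}; new: +{$,a}
  FOLLOW[S]={$,a,b}  FOLLOW[A]={$,a,b}  FOLLOW[B]={$,a,b}  FOLLOW[C]={$,a,b}
iter 2: — fixpoint
  FOLLOW[S]={$,a,b}  FOLLOW[A]={$,a,b}  FOLLOW[B]={$,a,b}  FOLLOW[C]={$,a,b}

FOLLOW(A) = ["$", "a", "b"]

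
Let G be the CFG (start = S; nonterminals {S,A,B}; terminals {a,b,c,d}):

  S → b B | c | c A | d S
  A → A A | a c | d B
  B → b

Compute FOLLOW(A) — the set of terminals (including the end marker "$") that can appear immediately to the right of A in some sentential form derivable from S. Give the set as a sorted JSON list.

FIRST sets, iterate to fixpoint:
[1]
  A via A→a c: +{a}
  A via A→d B: +{d}
  B via B→b: +{b}
  S via S→b B: +{b}
  S via S→c: +{c}
  S via S→d S: +{d}
  FIRST[S]={b,c,d}  FIRST[A]={a,d}  FIRST[B]={b}
[2] (no change)
  FIRST[S]={b,c,d}  FIRST[A]={a,d}  FIRST[B]={b}

FOLLOW sets:
seed FOLLOW(S) with $
iter 1:
  A→A A: FOLLOW(A) ⊇ FIRST(A) = {a,d}; new: +{a,d}
  A→d B: FOLLOW(B) ⊇ FOLLOW(A) ⊇ {a,d}; new: +{a,d}
  S→b B: FOLLOW(B) ⊇ FOLLOW(S) ⊇ {$}; new: +{$}
  S→c A: FOLLOW(A) ⊇ FOLLOW(S) ⊇ {$}; new: +{$}
  S: {$}  A: {$,a,d}  B: {$,a,d}
iter 2: — fixpoint
  S: {$}  A: {$,a,d}  B: {$,a,d}

FOLLOW(A) = ["$", "a", "d"]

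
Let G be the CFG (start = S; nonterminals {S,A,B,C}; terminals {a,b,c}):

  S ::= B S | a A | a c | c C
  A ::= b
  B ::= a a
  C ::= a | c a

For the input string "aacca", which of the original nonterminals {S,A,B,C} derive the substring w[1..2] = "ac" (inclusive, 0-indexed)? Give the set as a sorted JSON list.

CNF form of G:
  S -> B S | T0 A | T0 T1 | T1 C
  A -> b
  B -> T0 T0
  C -> T1 T0 | a
  T0 -> a
  T1 -> c

CYK table (by increasing span) (cells [i..j] with 1 ≤ i ≤ j ≤ 2 only):
  cell(1,1) a: {C,T0}  orig:{C}
  cell(2,2) c: {T1}  orig:{}
  cell(1,2) ac: {S}

Original NTs in T[1,2] deriving "ac": ["S"]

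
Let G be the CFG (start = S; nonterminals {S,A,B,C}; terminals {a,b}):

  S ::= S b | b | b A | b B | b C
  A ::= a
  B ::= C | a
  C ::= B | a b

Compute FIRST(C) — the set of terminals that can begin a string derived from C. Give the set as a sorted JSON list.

FIRST iteration:
[1]
  A via A→a: +{a}
  B via B→a: +{a}
  C via C→B: +{a}
  S via S→b: +{b}
  FIRST(S)={b}  FIRST(A)={a}  FIRST(B)={a}  FIRST(C)={a}
[2] — fixpoint
  FIRST(S)={b}  FIRST(A)={a}  FIRST(B)={a}  FIRST(C)={a}

FIRST(C) = ["a"]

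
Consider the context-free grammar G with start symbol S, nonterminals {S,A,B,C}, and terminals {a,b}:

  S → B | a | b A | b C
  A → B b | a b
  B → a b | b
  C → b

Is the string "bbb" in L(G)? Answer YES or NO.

Convert to CNF:
  S -> T0 A | T0 C | T1 T0 | a | b
  A -> B T0 | T1 T0
  B -> T1 T0 | b
  C -> b
  T0 -> b
  T1 -> a

CYK table (by increasing span):
  T[0,0] 'b' = {B,C,S,T0}  orig:{B,C,S}
  T[1,1] 'b' = {B,C,S,T0}  orig:{B,C,S}
  T[2,2] 'b' = {B,C,S,T0}  orig:{B,C,S}
  T[0,1] 'bb' = {A,S}
  T[1,2] 'bb' = {A,S}
  T[0,2] 'bbb' = {S}

S ∈ T[0,2] ⇒ YES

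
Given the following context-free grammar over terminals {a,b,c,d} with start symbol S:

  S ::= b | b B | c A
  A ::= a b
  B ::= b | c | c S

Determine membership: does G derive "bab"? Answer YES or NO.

Convert to CNF:
  S -> T1 B | T2 A | b
  A -> T0 T1
  B -> T2 S | b | c
  T0 -> a
  T1 -> b
  T2 -> c

CYK table (by increasing span):
  cell(0,0) b: {B,S,T1}  orig:{B,S}
  cell(1,1) a: {T0}  orig:{}
  cell(2,2) b: {B,S,T1}  orig:{B,S}
  cell(0,1) ba: ∅
  cell(1,2) ab: {A}
  cell(0,2) bab: ∅

S ∉ T[0,2] ⇒ NO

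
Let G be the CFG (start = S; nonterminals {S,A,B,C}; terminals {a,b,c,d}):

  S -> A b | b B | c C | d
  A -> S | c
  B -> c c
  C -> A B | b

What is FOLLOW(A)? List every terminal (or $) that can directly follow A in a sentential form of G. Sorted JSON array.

FIRST sets, iterate to fixpoint:
pass 1:
  A via A→c: +{c}
  B via B→c c: +{c}
  C via C→A B: +{c}
  C via C→b: +{b}
  S via S→A b: +{c}
  S via S→b B: +{b}
  S via S→d: +{d}
  FIRST[S]={b,c,d}  FIRST[A]={c}  FIRST[B]={c}  FIRST[C]={b,c}
pass 2:
  A via A→S: +{b,d}
  C via C→A B: +{d}
  FIRST[S]={b,c,d}  FIRST[A]={b,c,d}  FIRST[B]={c}  FIRST[C]={b,c,d}
pass 3: (stable)
  FIRST[S]={b,c,d}  FIRST[A]={b,c,d}  FIRST[B]={c}  FIRST[C]={b,c,d}

FOLLOW sets:
FOLLOW(S) := {$}
[1]
  C→A B: FOLLOW(A) ⊇ FIRST(B) = {c}; new: +{c}
  S→A b: FOLLOW(A) ⊇ FIRST(b) = {b}; new: +{b}
  S→b B: FOLLOW(B) ⊇ FOLLOW(S) ⊇ {$}; new: +{$}
  S→c C: FOLLOW(C) ⊇ FOLLOW(S) ⊇ {$}; new: +{$}
  FOLLOW(S)={$}  FOLLOW(A)={b,c}  FOLLOW(B)={$}  FOLLOW(C)={$}
[2]
  A→S: FOLLOW(S) ⊇ FOLLOW(A) ⊇ {b,c}; new: +{b,c}
  S→b B: FOLLOW(B) ⊇ FOLLOW(S) ⊇ {$,b,c}; new: +{b,c}
  S→c C: FOLLOW(C) ⊇ FOLLOW(S) ⊇ {$,b,c}; new: +{b,c}
  FOLLOW(S)={$,b,c}  FOLLOW(A)={b,c}  FOLLOW(B)={$,b,c}  FOLLOW(C)={$,b,c}
[3] done
  FOLLOW(S)={$,b,c}  FOLLOW(A)={b,c}  FOLLOW(B)={$,b,c}  FOLLOW(C)={$,b,c}

FOLLOW(A) = ["b", "c"]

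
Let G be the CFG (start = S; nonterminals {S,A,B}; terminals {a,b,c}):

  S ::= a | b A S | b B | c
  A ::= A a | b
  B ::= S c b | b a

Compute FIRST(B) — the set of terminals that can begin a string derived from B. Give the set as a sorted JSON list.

FIRST sets, iterate to fixpoint:
[1]
  A via A→b: +{b}
  B via B→b a: +{b}
  S via S→a: +{a}
  S via S→b A S: +{b}
  S via S→c: +{c}
  FIRST[S]={a,b,c}  FIRST[A]={b}  FIRST[B]={b}
[2]
  B via B→S c b: +{a,c}
  FIRST[S]={a,b,c}  FIRST[A]={b}  FIRST[B]={a,b,c}
[3] (stable)
  FIRST[S]={a,b,c}  FIRST[A]={b}  FIRST[B]={a,b,c}

FIRST(B) = ["a", "b", "c"]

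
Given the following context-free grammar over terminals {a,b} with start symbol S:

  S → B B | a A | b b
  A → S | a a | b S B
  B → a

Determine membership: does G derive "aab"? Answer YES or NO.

Convert to CNF:
  S -> B B | T0 A | T1 T1
  A -> B B | T0 A | T0 T0 | T1 T1 | T1 X2
  B -> a
  T0 -> a
  T1 -> b
  X2 -> S B

CYK fill:
  T[0,0] 'a' = {B,T0}  orig:{B}
  T[1,1] 'a' = {B,T0}  orig:{B}
  T[2,2] 'b' = {T1}  orig:{}
  T[0,1] 'aa' = {A,S}
  T[1,2] 'ab' = ∅
  T[0,2] 'aab' = ∅

S ∉ T[0,2] ⇒ NO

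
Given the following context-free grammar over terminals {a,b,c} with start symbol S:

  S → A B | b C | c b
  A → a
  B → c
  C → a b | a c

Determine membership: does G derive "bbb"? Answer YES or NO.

CNF form of G:
  S -> A B | T1 C | T2 T1
  A -> a
  B -> c
  C -> T0 T1 | T0 T2
  T0 -> a
  T1 -> b
  T2 -> c

Fill CYK table bottom-up:
  T[0,0] 'b' = {T1}  orig:{}
  T[1,1] 'b' = {T1}  orig:{}
  T[2,2] 'b' = {T1}  orig:{}
  T[0,1] 'bb' = ∅
  T[1,2] 'bb' = ∅
  T[0,2] 'bbb' = ∅

S ∉ T[0,2] ⇒ NO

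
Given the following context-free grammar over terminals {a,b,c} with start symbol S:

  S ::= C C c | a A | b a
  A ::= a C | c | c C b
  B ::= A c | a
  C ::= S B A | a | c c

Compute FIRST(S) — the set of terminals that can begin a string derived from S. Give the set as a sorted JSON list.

Compute FIRST by fixpoint:
round 1:
  A via A→a C: +{a}
  A via A→c: +{c}
  B via B→A c: +{a,c}
  C via C→a: +{a}
  C via C→c c: +{c}
  S via S→C C c: +{a,c}
  S via S→b a: +{b}
  S: {a,b,c}  A: {a,c}  B: {a,c}  C: {a,c}
round 2:
  C via C→S B A: +{b}
  S: {a,b,c}  A: {a,c}  B: {a,c}  C: {a,b,c}
round 3: — fixpoint
  S: {a,b,c}  A: {a,c}  B: {a,c}  C: {a,b,c}

FIRST(S) = ["a", "b", "c"]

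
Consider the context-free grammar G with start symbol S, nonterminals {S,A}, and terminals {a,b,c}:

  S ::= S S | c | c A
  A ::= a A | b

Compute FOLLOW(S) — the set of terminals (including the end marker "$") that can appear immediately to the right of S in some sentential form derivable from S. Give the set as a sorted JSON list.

FIRST sets, iterate to fixpoint:
round 1:
  A via A→a A: +{a}
  A via A→b: +{b}
  S via S→c: +{c}
  S: {c}  A: {a,b}
round 2: — fixpoint
  S: {c}  A: {a,b}

FOLLOW sets:
initialize: $ ∈ FOLLOW(S)
pass 1:
  S→S S: FOLLOW(S) ⊇ FIRST(S) = {c}; new: +{c}
  S→c A: FOLLOW(A) ⊇ FOLLOW(S) ⊇ {$,c}; new: +{$,c}
  FOLLOW[S]={$,c}  FOLLOW[A]={$,c}
pass 2: (stable)
  FOLLOW[S]={$,c}  FOLLOW[A]={$,c}

FOLLOW(S) = ["$", "c"]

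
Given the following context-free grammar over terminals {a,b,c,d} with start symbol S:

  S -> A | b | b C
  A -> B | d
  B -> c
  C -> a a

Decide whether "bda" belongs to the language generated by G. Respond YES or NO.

Convert to CNF:
  S -> T1 C | b | c | d
  A -> c | d
  B -> c
  C -> T0 T0
  T0 -> a
  T1 -> b

CYK table (by increasing span):
  cell(0,0) b: {S,T1}  orig:{S}
  cell(1,1) d: {A,S}
  cell(2,2) a: {T0}  orig:{}
  cell(0,1) bd: ∅
  cell(1,2) da: ∅
  cell(0,2) bda: ∅

S ∉ T[0,2] ⇒ NO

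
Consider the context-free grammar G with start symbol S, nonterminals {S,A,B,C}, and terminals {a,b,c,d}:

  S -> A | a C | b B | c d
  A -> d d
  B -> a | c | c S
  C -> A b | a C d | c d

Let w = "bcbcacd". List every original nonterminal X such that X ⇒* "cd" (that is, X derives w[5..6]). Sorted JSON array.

CNF form of G:
  S -> T0 T0 | T1 T0 | T2 B | T3 C
  A -> T0 T0
  B -> T1 S | a | c
  C -> A T2 | T1 T0 | T3 X4
  T0 -> d
  T1 -> c
  T2 -> b
  T3 -> a
  X4 -> C T0

Fill CYK table bottom-up, restricted to cells inside w[5..6]:
  [5..5]={B,T1}  "c"  orig:{B}
  [6..6]={T0}  "d"  orig:{}
  [5..6]={C,S}  "cd"

Original NTs in T[5,6] deriving "cd": ["C", "S"]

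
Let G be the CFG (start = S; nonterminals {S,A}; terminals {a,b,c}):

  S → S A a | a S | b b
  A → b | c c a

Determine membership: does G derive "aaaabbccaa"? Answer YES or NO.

CNF form of G:
  S -> S X4 | T1 S | T2 T2
  A -> T0 X3 | b
  T0 -> c
  T1 -> a
  T2 -> b
  X3 -> T0 T1
  X4 -> A T1

CYK fill:
  [0..0]={T1}  "a"  orig:{}
  [1..1]={T1}  "a"  orig:{}
  [2..2]={T1}  "a"  orig:{}
  [3..3]={T1}  "a"  orig:{}
  [4..4]={A,T2}  "b"  orig:{A}
  [5..5]={A,T2}  "b"  orig:{A}
  [6..6]={T0}  "c"  orig:{}
  [7..7]={T0}  "c"  orig:{}
  [8..8]={T1}  "a"  orig:{}
  [9..9]={T1}  "a"  orig:{}
  [0..1]=∅  "aa"
  [1..2]=∅  "aa"
  [2..3]=∅  "aa"
  [3..4]=∅  "ab"
  [4..5]={S}  "bb"
  [5..6]=∅  "bc"
  [6..7]=∅  "cc"
  [7..8]={X3}  "ca"  orig:{}
  [8..9]=∅  "aa"
  [0..2]=∅  "aaa"
  [1..3]=∅  "aaa"
  [2..4]=∅  "aab"
  [3..5]={S}  "abb"
  [4..6]=∅  "bbc"
  [5..7]=∅  "bcc"
  [6..8]={A}  "cca"
  [7..9]=∅  "caa"
  [0..3]=∅  "aaaa"
  [1..4]=∅  "aaab"
  [2..5]={S}  "aabb"
  [3..6]=∅  "abbc"
  [4..7]=∅  "bbcc"
  [5..8]=∅  "bcca"
  [6..9]={X4}  "ccaa"  orig:{}
  [0..4]=∅  "aaaab"
  [1..5]={S}  "aaabb"
  [2..6]=∅  "aabbc"
  [3..7]=∅  "abbcc"
  [4..8]=∅  "bbcca"
  [5..9]=∅  "bccaa"
  [0..5]={S}  "aaaabb"
  [1..6]=∅  "aaabbc"
  [2..7]=∅  "aabbcc"
  [3..8]=∅  "abbcca"
  [4..9]={S}  "bbccaa"
  [0..6]=∅  "aaaabbc"
  [1..7]=∅  "aaabbcc"
  [2..8]=∅  "aabbcca"
  [3..9]={S}  "abbccaa"
  [0..7]=∅  "aaaabbcc"
  [1..8]=∅  "aaabbcca"
  [2..9]={S}  "aabbccaa"
  [0..8]=∅  "aaaabbcca"
  [1..9]={S}  "aaabbccaa"
  [0..9]={S}  "aaaabbccaa"

S ∈ T[0,9] ⇒ YES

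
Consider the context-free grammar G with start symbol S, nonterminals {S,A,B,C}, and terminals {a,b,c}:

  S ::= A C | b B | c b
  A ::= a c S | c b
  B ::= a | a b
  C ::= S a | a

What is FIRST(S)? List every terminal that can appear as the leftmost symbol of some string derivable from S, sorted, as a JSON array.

FIRST sets, iterate to fixpoint:
iter 1:
  A via A→a c S: +{a}
  A via A→c b: +{c}
  B via B→a: +{a}
  C via C→a: +{a}
  S via S→A C: +{a,c}
  S via S→b B: +{b}
  FIRST[S]={a,b,c}  FIRST[A]={a,c}  FIRST[B]={a}  FIRST[C]={a}
iter 2:
  C via C→S a: +{b,c}
  FIRST[S]={a,b,c}  FIRST[A]={a,c}  FIRST[B]={a}  FIRST[C]={a,b,c}
iter 3: — fixpoint
  FIRST[S]={a,b,c}  FIRST[A]={a,c}  FIRST[B]={a}  FIRST[C]={a,b,c}

FIRST(S) = ["a", "b", "c"]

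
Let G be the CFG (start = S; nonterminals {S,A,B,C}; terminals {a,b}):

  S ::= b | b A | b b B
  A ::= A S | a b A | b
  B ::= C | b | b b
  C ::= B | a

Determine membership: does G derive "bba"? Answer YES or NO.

CNF form of G:
  S -> T1 A | T1 X3 | b
  A -> A S | T0 X2 | b
  B -> T1 T1 | a | b
  C -> T1 T1 | a | b
  T0 -> a
  T1 -> b
  X2 -> T1 A
  X3 -> T1 B

CYK table (by increasing span):
  cell(0,0) b: {A,B,C,S,T1}  orig:{A,B,C,S}
  cell(1,1) b: {A,B,C,S,T1}  orig:{A,B,C,S}
  cell(2,2) a: {B,C,T0}  orig:{B,C}
  cell(0,1) bb: {A,B,C,S,X2,X3}  orig:{A,B,C,S}
  cell(1,2) ba: {X3}  orig:{}
  cell(0,2) bba: {S}

S ∈ T[0,2] ⇒ YES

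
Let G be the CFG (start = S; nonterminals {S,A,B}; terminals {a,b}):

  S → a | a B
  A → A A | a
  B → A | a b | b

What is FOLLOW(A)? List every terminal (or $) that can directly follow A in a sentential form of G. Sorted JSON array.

FIRST sets, iterate to fixpoint:
iter 1:
  A via A→a: +{a}
  B via B→A: +{a}
  B via B→b: +{b}
  S via S→a: +{a}
  FIRST(S)={a}  FIRST(A)={a}  FIRST(B)={a,b}
iter 2: (stable)
  FIRST(S)={a}  FIRST(A)={a}  FIRST(B)={a,b}

Compute FOLLOW by fixpoint:
initialize: $ ∈ FOLLOW(S)
iter 1:
  A→A A: FOLLOW(A) ⊇ FIRST(A) = {a}; new: +{a}
  S→a B: FOLLOW(B) ⊇ FOLLOW(S) ⊇ {$}; new: +{$}
  FOLLOW(S)={$}  FOLLOW(A)={a}  FOLLOW(B)={$}
iter 2:
  B→A: FOLLOW(A) ⊇ FOLLOW(B) ⊇ {$}; new: +{$}
  FOLLOW(S)={$}  FOLLOW(A)={$,a}  FOLLOW(B)={$}
iter 3: — fixpoint
  FOLLOW(S)={$}  FOLLOW(A)={$,a}  FOLLOW(B)={$}

FOLLOW(A) = ["$", "a"]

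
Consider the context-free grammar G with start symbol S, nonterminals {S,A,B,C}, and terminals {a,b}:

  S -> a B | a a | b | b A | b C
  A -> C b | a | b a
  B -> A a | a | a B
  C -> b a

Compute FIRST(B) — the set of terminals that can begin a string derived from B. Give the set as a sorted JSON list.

FIRST iteration:
[1]
  A via A→a: +{a}
  A via A→b a: +{b}
  B via B→A a: +{a,b}
  C via C→b a: +{b}
  S via S→a B: +{a}
  S via S→b: +{b}
  S: {a,b}  A: {a,b}  B: {a,b}  C: {b}
[2] — fixpoint
  S: {a,b}  A: {a,b}  B: {a,b}  C: {b}

FIRST(B) = ["a", "b"]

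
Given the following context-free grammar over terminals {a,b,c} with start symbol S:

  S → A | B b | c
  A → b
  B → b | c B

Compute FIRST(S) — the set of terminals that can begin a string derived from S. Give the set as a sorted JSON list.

Compute FIRST by fixpoint:
iter 1:
  A via A→b: +{b}
  B via B→b: +{b}
  B via B→c B: +{c}
  S via S→A: +{b}
  S via S→B b: +{c}
  S: {b,c}  A: {b}  B: {b,c}
iter 2: — fixpoint
  S: {b,c}  A: {b}  B: {b,c}

FIRST(S) = ["b", "c"]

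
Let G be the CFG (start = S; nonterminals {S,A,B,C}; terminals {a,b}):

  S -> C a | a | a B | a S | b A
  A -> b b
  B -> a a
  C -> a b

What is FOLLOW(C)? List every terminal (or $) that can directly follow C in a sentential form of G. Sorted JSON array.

Compute FIRST by fixpoint:
pass 1:
  A via A→b b: +{b}
  B via B→a a: +{a}
  C via C→a b: +{a}
  S via S→C a: +{a}
  S via S→b A: +{b}
  FIRST[S]={a,b}  FIRST[A]={b}  FIRST[B]={a}  FIRST[C]={a}
pass 2: done
  FIRST[S]={a,b}  FIRST[A]={b}  FIRST[B]={a}  FIRST[C]={a}

FOLLOW iteration:
seed FOLLOW(S) with $
round 1:
  S→C a: FOLLOW(C) ⊇ FIRST(a) = {a}; new: +{a}
  S→a B: FOLLOW(B) ⊇ FOLLOW(S) ⊇ {$}; new: +{$}
  S→b A: FOLLOW(A) ⊇ FOLLOW(S) ⊇ {$}; new: +{$}
  FOLLOW(S)={$}  FOLLOW(A)={$}  FOLLOW(B)={$}  FOLLOW(C)={a}
round 2: (stable)
  FOLLOW(S)={$}  FOLLOW(A)={$}  FOLLOW(B)={$}  FOLLOW(C)={a}

FOLLOW(C) = ["a"]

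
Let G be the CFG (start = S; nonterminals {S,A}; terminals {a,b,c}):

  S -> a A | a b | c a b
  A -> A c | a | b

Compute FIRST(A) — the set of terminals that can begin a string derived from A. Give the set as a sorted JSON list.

Compute FIRST by fixpoint:
iter 1:
  A via A→a: +{a}
  A via A→b: +{b}
  S via S→a A: +{a}
  S via S→c a b: +{c}
  S: {a,c}  A: {a,b}
iter 2: (no change)
  S: {a,c}  A: {a,b}

FIRST(A) = ["a", "b"]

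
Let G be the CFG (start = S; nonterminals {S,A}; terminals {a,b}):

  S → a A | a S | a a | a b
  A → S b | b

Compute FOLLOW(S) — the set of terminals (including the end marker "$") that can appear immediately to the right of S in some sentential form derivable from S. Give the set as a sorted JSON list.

FIRST iteration:
[1]
  A via A→b: +{b}
  S via S→a A: +{a}
  FIRST[S]={a}  FIRST[A]={b}
[2]
  A via A→S b: +{a}
  FIRST[S]={a}  FIRST[A]={a,b}
[3] (no change)
  FIRST[S]={a}  FIRST[A]={a,b}

Compute FOLLOW by fixpoint:
initialize: $ ∈ FOLLOW(S)
[1]
  A→S b: FOLLOW(S) ⊇ FIRST(b) = {b}; new: +{b}
  S→a A: FOLLOW(A) ⊇ FOLLOW(S) ⊇ {$,b}; new: +{$,b}
  FOLLOW(S)={$,b}  FOLLOW(A)={$,b}
[2] done
  FOLLOW(S)={$,b}  FOLLOW(A)={$,b}

FOLLOW(S) = ["$", "b"]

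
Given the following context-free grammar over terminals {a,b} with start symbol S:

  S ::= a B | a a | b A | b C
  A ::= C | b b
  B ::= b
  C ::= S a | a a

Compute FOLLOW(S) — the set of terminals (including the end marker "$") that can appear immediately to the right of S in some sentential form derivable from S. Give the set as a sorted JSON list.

FIRST iteration:
[1]
  A via A→b b: +{b}
  B via B→b: +{b}
  C via C→a a: +{a}
  S via S→a B: +{a}
  S via S→b A: +{b}
  FIRST[S]={a,b}  FIRST[A]={b}  FIRST[B]={b}  FIRST[C]={a}
[2]
  A via A→C: +{a}
  C via C→S a: +{b}
  FIRST[S]={a,b}  FIRST[A]={a,b}  FIRST[B]={b}  FIRST[C]={a,b}
[3] (no change)
  FIRST[S]={a,b}  FIRST[A]={a,b}  FIRST[B]={b}  FIRST[C]={a,b}

Compute FOLLOW by fixpoint:
FOLLOW(S) := {$}
iter 1:
  C→S a: FOLLOW(S) ⊇ FIRST(a) = {a}; new: +{a}
  S→a B: FOLLOW(B) ⊇ FOLLOW(S) ⊇ {$,a}; new: +{$,a}
  S→b A: FOLLOW(A) ⊇ FOLLOW(S) ⊇ {$,a}; new: +{$,a}
  S→b C: FOLLOW(C) ⊇ FOLLOW(S) ⊇ {$,a}; new: +{$,a}
  FOLLOW(S)={$,a}  FOLLOW(A)={$,a}  FOLLOW(B)={$,a}  FOLLOW(C)={$,a}
iter 2: (no change)
  FOLLOW(S)={$,a}  FOLLOW(A)={$,a}  FOLLOW(B)={$,a}  FOLLOW(C)={$,a}

FOLLOW(S) = ["$", "a"]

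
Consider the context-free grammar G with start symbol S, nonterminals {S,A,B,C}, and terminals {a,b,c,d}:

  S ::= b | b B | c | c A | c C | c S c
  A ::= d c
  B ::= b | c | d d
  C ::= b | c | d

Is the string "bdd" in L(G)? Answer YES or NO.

CNF form of G:
  S -> T1 A | T1 C | T1 X3 | T2 B | b | c
  A -> T0 T1
  B -> T0 T0 | b | c
  C -> b | c | d
  T0 -> d
  T1 -> c
  T2 -> b
  X3 -> S T1

Fill CYK table bottom-up:
  T[0,0] 'b' = {B,C,S,T2}  orig:{B,C,S}
  T[1,1] 'd' = {C,T0}  orig:{C}
  T[2,2] 'd' = {C,T0}  orig:{C}
  T[0,1] 'bd' = ∅
  T[1,2] 'dd' = {B}
  T[0,2] 'bdd' = {S}

S ∈ T[0,2] ⇒ YES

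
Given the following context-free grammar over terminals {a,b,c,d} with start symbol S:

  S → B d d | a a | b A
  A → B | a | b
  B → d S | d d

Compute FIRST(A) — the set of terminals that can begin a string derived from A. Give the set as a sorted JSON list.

FIRST iteration:
round 1:
  A via A→a: +{a}
  A via A→b: +{b}
  B via B→d S: +{d}
  S via S→B d d: +{d}
  S via S→a a: +{a}
  S via S→b A: +{b}
  FIRST(S)={a,b,d}  FIRST(A)={a,b}  FIRST(B)={d}
round 2:
  A via A→B: +{d}
  FIRST(S)={a,b,d}  FIRST(A)={a,b,d}  FIRST(B)={d}
round 3: done
  FIRST(S)={a,b,d}  FIRST(A)={a,b,d}  FIRST(B)={d}

FIRST(A) = ["a", "b", "d"]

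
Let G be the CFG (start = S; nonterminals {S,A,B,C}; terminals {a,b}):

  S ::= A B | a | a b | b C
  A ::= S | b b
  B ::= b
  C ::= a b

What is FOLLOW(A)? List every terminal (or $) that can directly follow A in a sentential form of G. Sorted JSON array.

FIRST sets, iterate to fixpoint:
round 1:
  A via A→b b: +{b}
  B via B→b: +{b}
  C via C→a b: +{a}
  S via S→A B: +{b}
  S via S→a: +{a}
  FIRST(S)={a,b}  FIRST(A)={b}  FIRST(B)={b}  FIRST(C)={a}
round 2:
  A via A→S: +{a}
  FIRST(S)={a,b}  FIRST(A)={a,b}  FIRST(B)={b}  FIRST(C)={a}
round 3: — fixpoint
  FIRST(S)={a,b}  FIRST(A)={a,b}  FIRST(B)={b}  FIRST(C)={a}

Compute FOLLOW by fixpoint:
FOLLOW(S) := {$}
pass 1:
  S→A B: FOLLOW(A) ⊇ FIRST(B) = {b}; new: +{b}
  S→A B: FOLLOW(B) ⊇ FOLLOW(S) ⊇ {$}; new: +{$}
  S→b C: FOLLOW(C) ⊇ FOLLOW(S) ⊇ {$}; new: +{$}
  FOLLOW[S]={$}  FOLLOW[A]={b}  FOLLOW[B]={$}  FOLLOW[C]={$}
pass 2:
  A→S: FOLLOW(S) ⊇ FOLLOW(A) ⊇ {b}; new: +{b}
  S→A B: FOLLOW(B) ⊇ FOLLOW(S) ⊇ {$,b}; new: +{b}
  S→b C: FOLLOW(C) ⊇ FOLLOW(S) ⊇ {$,b}; new: +{b}
  FOLLOW[S]={$,b}  FOLLOW[A]={b}  FOLLOW[B]={$,b}  FOLLOW[C]={$,b}
pass 3: — fixpoint
  FOLLOW[S]={$,b}  FOLLOW[A]={b}  FOLLOW[B]={$,b}  FOLLOW[C]={$,b}

FOLLOW(A) = ["b"]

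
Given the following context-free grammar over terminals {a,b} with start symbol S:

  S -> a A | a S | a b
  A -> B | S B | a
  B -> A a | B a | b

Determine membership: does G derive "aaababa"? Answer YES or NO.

CNF form of G:
  S -> T0 A | T0 S | T0 T1
  A -> A T0 | B T0 | S B | a | b
  B -> A T0 | B T0 | b
  T0 -> a
  T1 -> b

Fill CYK table bottom-up:
  cell(0,0) a: {A,T0}  orig:{A}
  cell(1,1) a: {A,T0}  orig:{A}
  cell(2,2) a: {A,T0}  orig:{A}
  cell(3,3) b: {A,B,T1}  orig:{A,B}
  cell(4,4) a: {A,T0}  orig:{A}
  cell(5,5) b: {A,B,T1}  orig:{A,B}
  cell(6,6) a: {A,T0}  orig:{A}
  cell(0,1) aa: {A,B,S}
  cell(1,2) aa: {A,B,S}
  cell(2,3) ab: {S}
  cell(3,4) ba: {A,B}
  cell(4,5) ab: {S}
  cell(5,6) ba: {A,B}
  cell(0,2) aaa: {A,B,S}
  cell(1,3) aab: {A,S}
  cell(2,4) aba: {S}
  cell(3,5) bab: ∅
  cell(4,6) aba: {S}
  cell(0,3) aaab: {A,S}
  cell(1,4) aaba: {A,B,S}
  cell(2,5) abab: {A}
  cell(3,6) baba: ∅
  cell(0,4) aaaba: {A,B,S}
  cell(1,5) aabab: {A,S}
  cell(2,6) ababa: {A,B}
  cell(0,5) aaabab: {A,S}
  cell(1,6) aababa: {A,B,S}
  cell(0,6) aaababa: {A,B,S}

S ∈ T[0,6] ⇒ YES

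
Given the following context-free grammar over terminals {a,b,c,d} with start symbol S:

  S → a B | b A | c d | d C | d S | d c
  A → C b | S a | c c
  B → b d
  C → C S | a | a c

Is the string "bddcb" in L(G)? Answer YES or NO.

CNF form of G:
  S -> T0 A | T1 B | T2 T3 | T3 C | T3 S | T3 T2
  A -> C T0 | S T1 | T2 T2
  B -> T0 T3
  C -> C S | T1 T2 | a
  T0 -> b
  T1 -> a
  T2 -> c
  T3 -> d

CYK fill:
  T[0,0] 'b' = {T0}  orig:{}
  T[1,1] 'd' = {T3}  orig:{}
  T[2,2] 'd' = {T3}  orig:{}
  T[3,3] 'c' = {T2}  orig:{}
  T[4,4] 'b' = {T0}  orig:{}
  T[0,1] 'bd' = {B}
  T[1,2] 'dd' = ∅
  T[2,3] 'dc' = {S}
  T[3,4] 'cb' = ∅
  T[0,2] 'bdd' = ∅
  T[1,3] 'ddc' = {S}
  T[2,4] 'dcb' = ∅
  T[0,3] 'bddc' = ∅
  T[1,4] 'ddcb' = ∅
  T[0,4] 'bddcb' = ∅

S ∉ T[0,4] ⇒ NO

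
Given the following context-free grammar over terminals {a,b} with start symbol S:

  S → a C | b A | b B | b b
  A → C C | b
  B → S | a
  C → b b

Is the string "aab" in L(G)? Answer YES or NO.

CNF form of G:
  S -> T0 C | T1 A | T1 B | T1 T1
  A -> C C | b
  B -> T0 C | T1 A | T1 B | T1 T1 | a
  C -> T1 T1
  T0 -> a
  T1 -> b

Fill CYK table bottom-up:
  [0..0]={B,T0}  "a"  orig:{B}
  [1..1]={B,T0}  "a"  orig:{B}
  [2..2]={A,T1}  "b"  orig:{A}
  [0..1]=∅  "aa"
  [1..2]=∅  "ab"
  [0..2]=∅  "aab"

S ∉ T[0,2] ⇒ NO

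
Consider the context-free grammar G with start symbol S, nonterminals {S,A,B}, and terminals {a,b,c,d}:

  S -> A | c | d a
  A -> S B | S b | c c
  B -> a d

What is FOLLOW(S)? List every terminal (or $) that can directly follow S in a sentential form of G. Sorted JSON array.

FIRST iteration:
pass 1:
  A via A→c c: +{c}
  B via B→a d: +{a}
  S via S→A: +{c}
  S via S→d a: +{d}
  S: {c,d}  A: {c}  B: {a}
pass 2:
  A via A→S B: +{d}
  S: {c,d}  A: {c,d}  B: {a}
pass 3: done
  S: {c,d}  A: {c,d}  B: {a}

Compute FOLLOW by fixpoint:
seed FOLLOW(S) with $
pass 1:
  A→S B: FOLLOW(S) ⊇ FIRST(B) = {a}; new: +{a}
  A→S b: FOLLOW(S) ⊇ FIRST(b) = {b}; new: +{b}
  S→A: FOLLOW(A) ⊇ FOLLOW(S) ⊇ {$,a,b}; new: +{$,a,b}
  FOLLOW(S)={$,a,b}  FOLLOW(A)={$,a,b}  FOLLOW(B)={}
pass 2:
  A→S B: FOLLOW(B) ⊇ FOLLOW(A) ⊇ {$,a,b}; new: +{$,a,b}
  FOLLOW(S)={$,a,b}  FOLLOW(A)={$,a,b}  FOLLOW(B)={$,a,b}
pass 3: — fixpoint
  FOLLOW(S)={$,a,b}  FOLLOW(A)={$,a,b}  FOLLOW(B)={$,a,b}

FOLLOW(S) = ["$", "a", "b"]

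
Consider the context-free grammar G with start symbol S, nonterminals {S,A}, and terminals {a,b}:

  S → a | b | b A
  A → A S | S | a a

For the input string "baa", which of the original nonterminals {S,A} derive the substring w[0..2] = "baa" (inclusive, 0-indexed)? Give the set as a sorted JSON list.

CNF form of G:
  S -> T1 A | a | b
  A -> A S | T0 T0 | T1 A | a | b
  T0 -> a
  T1 -> b

CYK fill (cells [i..j] with 0 ≤ i ≤ j ≤ 2 only):
  [0..0]={A,S,T1}  "b"  orig:{A,S}
  [1..1]={A,S,T0}  "a"  orig:{A,S}
  [2..2]={A,S,T0}  "a"  orig:{A,S}
  [0..1]={A,S}  "ba"
  [1..2]={A}  "aa"
  [0..2]={A,S}  "baa"

Original NTs in T[0,2] deriving "baa": ["A", "S"]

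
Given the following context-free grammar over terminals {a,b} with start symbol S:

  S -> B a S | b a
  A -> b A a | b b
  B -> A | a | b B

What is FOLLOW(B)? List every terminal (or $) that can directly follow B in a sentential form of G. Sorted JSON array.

Compute FIRST by fixpoint:
iter 1:
  A via A→b A a: +{b}
  B via B→A: +{b}
  B via B→a: +{a}
  S via S→B a S: +{a,b}
  FIRST[S]={a,b}  FIRST[A]={b}  FIRST[B]={a,b}
iter 2: done
  FIRST[S]={a,b}  FIRST[A]={b}  FIRST[B]={a,b}

Compute FOLLOW by fixpoint:
initialize: $ ∈ FOLLOW(S)
round 1:
  A→b A a: FOLLOW(A) ⊇ FIRST(a) = {a}; new: +{a}
  S→B a S: FOLLOW(B) ⊇ FIRST(a) = {a}; new: +{a}
  FOLLOW(S)={$}  FOLLOW(A)={a}  FOLLOW(B)={a}
round 2: (no change)
  FOLLOW(S)={$}  FOLLOW(A)={a}  FOLLOW(B)={a}

FOLLOW(B) = ["a"]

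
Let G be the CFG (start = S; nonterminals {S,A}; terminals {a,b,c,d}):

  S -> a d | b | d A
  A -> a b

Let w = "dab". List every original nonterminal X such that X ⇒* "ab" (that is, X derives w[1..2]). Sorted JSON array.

CNF form of G:
  S -> T0 T2 | T2 A | b
  A -> T0 T1
  T0 -> a
  T1 -> b
  T2 -> d

Fill CYK table bottom-up (cells [i..j] with 1 ≤ i ≤ j ≤ 2 only):
  cell(1,1) a: {T0}  orig:{}
  cell(2,2) b: {S,T1}  orig:{S}
  cell(1,2) ab: {A}

Original NTs in T[1,2] deriving "ab": ["A"]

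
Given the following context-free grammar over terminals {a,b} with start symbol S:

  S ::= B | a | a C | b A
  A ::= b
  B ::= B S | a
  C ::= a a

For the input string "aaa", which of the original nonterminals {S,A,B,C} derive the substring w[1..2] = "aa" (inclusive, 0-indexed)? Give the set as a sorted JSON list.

Convert to CNF:
  S -> B S | T0 C | T1 A | a
  A -> b
  B -> B S | a
  C -> T0 T0
  T0 -> a
  T1 -> b

Fill CYK table bottom-up, restricted to cells inside w[1..2]:
  [1..1]={B,S,T0}  "a"  orig:{B,S}
  [2..2]={B,S,T0}  "a"  orig:{B,S}
  [1..2]={B,C,S}  "aa"

Original NTs in T[1,2] deriving "aa": ["B", "C", "S"]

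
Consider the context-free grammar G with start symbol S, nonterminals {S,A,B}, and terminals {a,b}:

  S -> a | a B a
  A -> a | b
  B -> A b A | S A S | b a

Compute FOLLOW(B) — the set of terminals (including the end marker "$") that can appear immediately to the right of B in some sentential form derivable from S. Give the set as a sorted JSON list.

Compute FIRST by fixpoint:
round 1:
  A via A→a: +{a}
  A via A→b: +{b}
  B via B→A b A: +{a,b}
  S via S→a: +{a}
  FIRST(S)={a}  FIRST(A)={a,b}  FIRST(B)={a,b}
round 2: (no change)
  FIRST(S)={a}  FIRST(A)={a,b}  FIRST(B)={a,b}

FOLLOW sets:
initialize: $ ∈ FOLLOW(S)
iter 1:
  B→A b A: FOLLOW(A) ⊇ FIRST(b) = {b}; new: +{b}
  B→S A S: FOLLOW(S) ⊇ FIRST(A) = {a,b}; new: +{a,b}
  B→S A S: FOLLOW(A) ⊇ FIRST(S) = {a}; new: +{a}
  S→a B a: FOLLOW(B) ⊇ FIRST(a) = {a}; new: +{a}
  S: {$,a,b}  A: {a,b}  B: {a}
iter 2: (stable)
  S: {$,a,b}  A: {a,b}  B: {a}

FOLLOW(B) = ["a"]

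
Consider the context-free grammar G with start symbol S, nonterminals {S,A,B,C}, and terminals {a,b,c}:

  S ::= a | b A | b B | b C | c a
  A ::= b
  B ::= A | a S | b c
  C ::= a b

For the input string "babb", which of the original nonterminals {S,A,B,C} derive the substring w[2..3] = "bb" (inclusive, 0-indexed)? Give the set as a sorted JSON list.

CNF form of G:
  S -> T1 A | T1 B | T1 C | T2 T0 | a
  A -> b
  B -> T0 S | T1 T2 | b
  C -> T0 T1
  T0 -> a
  T1 -> b
  T2 -> c

CYK table (by increasing span), restricted to cells inside w[2..3]:
  T[2,2] 'b' = {A,B,T1}  orig:{A,B}
  T[3,3] 'b' = {A,B,T1}  orig:{A,B}
  T[2,3] 'bb' = {S}

Original NTs in T[2,3] deriving "bb": ["S"]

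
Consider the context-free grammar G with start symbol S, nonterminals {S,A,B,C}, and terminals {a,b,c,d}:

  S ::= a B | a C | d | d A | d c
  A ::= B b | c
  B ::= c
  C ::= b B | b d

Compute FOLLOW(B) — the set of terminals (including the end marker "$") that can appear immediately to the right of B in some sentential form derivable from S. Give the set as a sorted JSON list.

FIRST iteration:
[1]
  A via A→c: +{c}
  B via B→c: +{c}
  C via C→b B: +{b}
  S via S→a B: +{a}
  S via S→d: +{d}
  S: {a,d}  A: {c}  B: {c}  C: {b}
[2] (stable)
  S: {a,d}  A: {c}  B: {c}  C: {b}

Compute FOLLOW by fixpoint:
seed FOLLOW(S) with $
round 1:
  A→B b: FOLLOW(B) ⊇ FIRST(b) = {b}; new: +{b}
  S→a B: FOLLOW(B) ⊇ FOLLOW(S) ⊇ {$}; new: +{$}
  S→a C: FOLLOW(C) ⊇ FOLLOW(S) ⊇ {$}; new: +{$}
  S→d A: FOLLOW(A) ⊇ FOLLOW(S) ⊇ {$}; new: +{$}
  FOLLOW[S]={$}  FOLLOW[A]={$}  FOLLOW[B]={$,b}  FOLLOW[C]={$}
round 2: (stable)
  FOLLOW[S]={$}  FOLLOW[A]={$}  FOLLOW[B]={$,b}  FOLLOW[C]={$}

FOLLOW(B) = ["$", "b"]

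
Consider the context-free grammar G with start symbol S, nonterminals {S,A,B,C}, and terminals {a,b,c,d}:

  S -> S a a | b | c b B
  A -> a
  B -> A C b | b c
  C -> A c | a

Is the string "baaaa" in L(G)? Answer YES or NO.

Convert to CNF:
  S -> S X4 | T1 X5 | b
  A -> a
  B -> A X3 | T0 T1
  C -> A T1 | a
  T0 -> b
  T1 -> c
  T2 -> a
  X3 -> C T0
  X4 -> T2 T2
  X5 -> T0 B

Fill CYK table bottom-up:
  cell(0,0) b: {S,T0}  orig:{S}
  cell(1,1) a: {A,C,T2}  orig:{A,C}
  cell(2,2) a: {A,C,T2}  orig:{A,C}
  cell(3,3) a: {A,C,T2}  orig:{A,C}
  cell(4,4) a: {A,C,T2}  orig:{A,C}
  cell(0,1) ba: ∅
  cell(1,2) aa: {X4}  orig:{}
  cell(2,3) aa: {X4}  orig:{}
  cell(3,4) aa: {X4}  orig:{}
  cell(0,2) baa: {S}
  cell(1,3) aaa: ∅
  cell(2,4) aaa: ∅
  cell(0,3) baaa: ∅
  cell(1,4) aaaa: ∅
  cell(0,4) baaaa: {S}

S ∈ T[0,4] ⇒ YES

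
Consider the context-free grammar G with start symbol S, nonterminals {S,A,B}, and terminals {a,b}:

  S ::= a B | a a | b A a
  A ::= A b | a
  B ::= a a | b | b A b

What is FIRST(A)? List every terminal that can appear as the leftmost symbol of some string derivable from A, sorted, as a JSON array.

FIRST sets, iterate to fixpoint:
pass 1:
  A via A→a: +{a}
  B via B→a a: +{a}
  B via B→b: +{b}
  S via S→a B: +{a}
  S via S→b A a: +{b}
  FIRST[S]={a,b}  FIRST[A]={a}  FIRST[B]={a,b}
pass 2: — fixpoint
  FIRST[S]={a,b}  FIRST[A]={a}  FIRST[B]={a,b}

FIRST(A) = ["a"]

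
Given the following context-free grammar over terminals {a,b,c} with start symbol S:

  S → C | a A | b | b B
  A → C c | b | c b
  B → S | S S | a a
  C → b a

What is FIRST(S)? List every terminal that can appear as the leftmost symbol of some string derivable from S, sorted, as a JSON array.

FIRST sets, iterate to fixpoint:
[1]
  A via A→b: +{b}
  A via A→c b: +{c}
  B via B→a a: +{a}
  C via C→b a: +{b}
  S via S→C: +{b}
  S via S→a A: +{a}
  FIRST[S]={a,b}  FIRST[A]={b,c}  FIRST[B]={a}  FIRST[C]={b}
[2]
  B via B→S: +{b}
  FIRST[S]={a,b}  FIRST[A]={b,c}  FIRST[B]={a,b}  FIRST[C]={b}
[3] done
  FIRST[S]={a,b}  FIRST[A]={b,c}  FIRST[B]={a,b}  FIRST[C]={b}

FIRST(S) = ["a", "b"]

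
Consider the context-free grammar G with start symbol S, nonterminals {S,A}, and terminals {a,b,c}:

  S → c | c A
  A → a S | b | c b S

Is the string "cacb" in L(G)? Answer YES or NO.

Convert to CNF:
  S -> T1 A | c
  A -> T0 S | T1 X3 | b
  T0 -> a
  T1 -> c
  T2 -> b
  X3 -> T2 S

Fill CYK table bottom-up:
  T[0,0] 'c' = {S,T1}  orig:{S}
  T[1,1] 'a' = {T0}  orig:{}
  T[2,2] 'c' = {S,T1}  orig:{S}
  T[3,3] 'b' = {A,T2}  orig:{A}
  T[0,1] 'ca' = ∅
  T[1,2] 'ac' = {A}
  T[2,3] 'cb' = {S}
  T[0,2] 'cac' = {S}
  T[1,3] 'acb' = {A}
  T[0,3] 'cacb' = {S}

S ∈ T[0,3] ⇒ YES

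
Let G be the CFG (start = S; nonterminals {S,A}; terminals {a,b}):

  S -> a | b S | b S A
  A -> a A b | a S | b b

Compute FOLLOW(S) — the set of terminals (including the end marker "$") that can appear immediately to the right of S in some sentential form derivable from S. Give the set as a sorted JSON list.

Compute FIRST by fixpoint:
iter 1:
  A via A→a A b: +{a}
  A via A→b b: +{b}
  S via S→a: +{a}
  S via S→b S: +{b}
  FIRST(S)={a,b}  FIRST(A)={a,b}
iter 2: done
  FIRST(S)={a,b}  FIRST(A)={a,b}

FOLLOW sets:
FOLLOW(S) := {$}
pass 1:
  A→a A b: FOLLOW(A) ⊇ FIRST(b) = {b}; new: +{b}
  A→a S: FOLLOW(S) ⊇ FOLLOW(A) ⊇ {b}; new: +{b}
  S→b S A: FOLLOW(S) ⊇ FIRST(A) = {a,b}; new: +{a}
  S→b S A: FOLLOW(A) ⊇ FOLLOW(S) ⊇ {$,a,b}; new: +{$,a}
  FOLLOW[S]={$,a,b}  FOLLOW[A]={$,a,b}
pass 2: (stable)
  FOLLOW[S]={$,a,b}  FOLLOW[A]={$,a,b}

FOLLOW(S) = ["$", "a", "b"]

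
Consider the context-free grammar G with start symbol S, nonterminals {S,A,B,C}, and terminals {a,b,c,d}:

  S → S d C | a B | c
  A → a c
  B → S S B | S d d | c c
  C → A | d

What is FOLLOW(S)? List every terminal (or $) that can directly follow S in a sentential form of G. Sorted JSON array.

Compute FIRST by fixpoint:
round 1:
  A via A→a c: +{a}
  B via B→c c: +{c}
  C via C→A: +{a}
  C via C→d: +{d}
  S via S→a B: +{a}
  S via S→c: +{c}
  FIRST(S)={a,c}  FIRST(A)={a}  FIRST(B)={c}  FIRST(C)={a,d}
round 2:
  B via B→S S B: +{a}
  FIRST(S)={a,c}  FIRST(A)={a}  FIRST(B)={a,c}  FIRST(C)={a,d}
round 3: done
  FIRST(S)={a,c}  FIRST(A)={a}  FIRST(B)={a,c}  FIRST(C)={a,d}

FOLLOW iteration:
initialize: $ ∈ FOLLOW(S)
[1]
  B→S S B: FOLLOW(S) ⊇ FIRST(S) = {a,c}; new: +{a,c}
  B→S d d: FOLLOW(S) ⊇ FIRST(d) = {d}; new: +{d}
  S→S d C: FOLLOW(C) ⊇ FOLLOW(S) ⊇ {$,a,c,d}; new: +{$,a,c,d}
  S→a B: FOLLOW(B) ⊇ FOLLOW(S) ⊇ {$,a,c,d}; new: +{$,a,c,d}
  FOLLOW[S]={$,a,c,d}  FOLLOW[A]={}  FOLLOW[B]={$,a,c,d}  FOLLOW[C]={$,a,c,d}
[2]
  C→A: FOLLOW(A) ⊇ FOLLOW(C) ⊇ {$,a,c,d}; new: +{$,a,c,d}
  FOLLOW[S]={$,a,c,d}  FOLLOW[A]={$,a,c,d}  FOLLOW[B]={$,a,c,d}  FOLLOW[C]={$,a,c,d}
[3] done
  FOLLOW[S]={$,a,c,d}  FOLLOW[A]={$,a,c,d}  FOLLOW[B]={$,a,c,d}  FOLLOW[C]={$,a,c,d}

FOLLOW(S) = ["$", "a", "c", "d"]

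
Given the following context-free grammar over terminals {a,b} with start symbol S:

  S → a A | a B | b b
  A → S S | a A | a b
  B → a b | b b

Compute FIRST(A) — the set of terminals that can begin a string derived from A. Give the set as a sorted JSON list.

FIRST sets, iterate to fixpoint:
[1]
  A via A→a A: +{a}
  B via B→a b: +{a}
  B via B→b b: +{b}
  S via S→a A: +{a}
  S via S→b b: +{b}
  FIRST[S]={a,b}  FIRST[A]={a}  FIRST[B]={a,b}
[2]
  A via A→S S: +{b}
  FIRST[S]={a,b}  FIRST[A]={a,b}  FIRST[B]={a,b}
[3] done
  FIRST[S]={a,b}  FIRST[A]={a,b}  FIRST[B]={a,b}

FIRST(A) = ["a", "b"]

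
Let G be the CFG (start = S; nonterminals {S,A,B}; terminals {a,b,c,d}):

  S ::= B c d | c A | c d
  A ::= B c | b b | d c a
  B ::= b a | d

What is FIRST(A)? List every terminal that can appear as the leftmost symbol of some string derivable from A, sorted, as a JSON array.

FIRST iteration:
[1]
  A via A→b b: +{b}
  A via A→d c a: +{d}
  B via B→b a: +{b}
  B via B→d: +{d}
  S via S→B c d: +{b,d}
  S via S→c A: +{c}
  FIRST(S)={b,c,d}  FIRST(A)={b,d}  FIRST(B)={b,d}
[2] done
  FIRST(S)={b,c,d}  FIRST(A)={b,d}  FIRST(B)={b,d}

FIRST(A) = ["b", "d"]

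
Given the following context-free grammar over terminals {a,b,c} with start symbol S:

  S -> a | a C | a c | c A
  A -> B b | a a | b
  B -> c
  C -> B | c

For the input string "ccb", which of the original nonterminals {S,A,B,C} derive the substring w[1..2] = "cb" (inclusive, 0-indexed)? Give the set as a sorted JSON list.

Convert to CNF:
  S -> T1 C | T1 T2 | T2 A | a
  A -> B T0 | T1 T1 | b
  B -> c
  C -> c
  T0 -> b
  T1 -> a
  T2 -> c

CYK table (by increasing span) (cells [i..j] with 1 ≤ i ≤ j ≤ 2 only):
  T[1,1] 'c' = {B,C,T2}  orig:{B,C}
  T[2,2] 'b' = {A,T0}  orig:{A}
  T[1,2] 'cb' = {A,S}

Original NTs in T[1,2] deriving "cb": ["A", "S"]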